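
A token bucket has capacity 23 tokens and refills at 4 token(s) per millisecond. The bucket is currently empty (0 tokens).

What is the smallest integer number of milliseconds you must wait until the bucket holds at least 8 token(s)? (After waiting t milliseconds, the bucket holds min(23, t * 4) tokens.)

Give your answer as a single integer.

Answer: 2

Derivation:
Need t * 4 >= 8, so t >= 8/4.
Smallest integer t = ceil(8/4) = 2.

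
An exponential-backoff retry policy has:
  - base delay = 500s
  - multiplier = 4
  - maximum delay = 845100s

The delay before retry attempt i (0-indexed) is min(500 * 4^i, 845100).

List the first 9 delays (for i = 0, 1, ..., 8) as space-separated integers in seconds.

Computing each delay:
  i=0: min(500*4^0, 845100) = 500
  i=1: min(500*4^1, 845100) = 2000
  i=2: min(500*4^2, 845100) = 8000
  i=3: min(500*4^3, 845100) = 32000
  i=4: min(500*4^4, 845100) = 128000
  i=5: min(500*4^5, 845100) = 512000
  i=6: min(500*4^6, 845100) = 845100
  i=7: min(500*4^7, 845100) = 845100
  i=8: min(500*4^8, 845100) = 845100

Answer: 500 2000 8000 32000 128000 512000 845100 845100 845100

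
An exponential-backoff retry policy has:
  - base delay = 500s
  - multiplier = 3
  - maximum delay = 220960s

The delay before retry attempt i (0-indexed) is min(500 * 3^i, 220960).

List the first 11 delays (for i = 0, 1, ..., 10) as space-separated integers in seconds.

Answer: 500 1500 4500 13500 40500 121500 220960 220960 220960 220960 220960

Derivation:
Computing each delay:
  i=0: min(500*3^0, 220960) = 500
  i=1: min(500*3^1, 220960) = 1500
  i=2: min(500*3^2, 220960) = 4500
  i=3: min(500*3^3, 220960) = 13500
  i=4: min(500*3^4, 220960) = 40500
  i=5: min(500*3^5, 220960) = 121500
  i=6: min(500*3^6, 220960) = 220960
  i=7: min(500*3^7, 220960) = 220960
  i=8: min(500*3^8, 220960) = 220960
  i=9: min(500*3^9, 220960) = 220960
  i=10: min(500*3^10, 220960) = 220960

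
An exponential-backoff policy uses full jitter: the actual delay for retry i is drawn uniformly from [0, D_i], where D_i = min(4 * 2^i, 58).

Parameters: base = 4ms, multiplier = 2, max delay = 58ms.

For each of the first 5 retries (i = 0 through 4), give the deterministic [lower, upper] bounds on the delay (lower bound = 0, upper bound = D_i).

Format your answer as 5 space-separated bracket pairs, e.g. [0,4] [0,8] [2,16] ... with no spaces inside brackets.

Answer: [0,4] [0,8] [0,16] [0,32] [0,58]

Derivation:
Computing bounds per retry:
  i=0: D_i=min(4*2^0,58)=4, bounds=[0,4]
  i=1: D_i=min(4*2^1,58)=8, bounds=[0,8]
  i=2: D_i=min(4*2^2,58)=16, bounds=[0,16]
  i=3: D_i=min(4*2^3,58)=32, bounds=[0,32]
  i=4: D_i=min(4*2^4,58)=58, bounds=[0,58]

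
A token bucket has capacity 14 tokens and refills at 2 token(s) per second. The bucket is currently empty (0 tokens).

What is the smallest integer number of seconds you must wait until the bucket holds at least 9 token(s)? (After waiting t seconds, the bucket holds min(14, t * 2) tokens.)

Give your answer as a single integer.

Need t * 2 >= 9, so t >= 9/2.
Smallest integer t = ceil(9/2) = 5.

Answer: 5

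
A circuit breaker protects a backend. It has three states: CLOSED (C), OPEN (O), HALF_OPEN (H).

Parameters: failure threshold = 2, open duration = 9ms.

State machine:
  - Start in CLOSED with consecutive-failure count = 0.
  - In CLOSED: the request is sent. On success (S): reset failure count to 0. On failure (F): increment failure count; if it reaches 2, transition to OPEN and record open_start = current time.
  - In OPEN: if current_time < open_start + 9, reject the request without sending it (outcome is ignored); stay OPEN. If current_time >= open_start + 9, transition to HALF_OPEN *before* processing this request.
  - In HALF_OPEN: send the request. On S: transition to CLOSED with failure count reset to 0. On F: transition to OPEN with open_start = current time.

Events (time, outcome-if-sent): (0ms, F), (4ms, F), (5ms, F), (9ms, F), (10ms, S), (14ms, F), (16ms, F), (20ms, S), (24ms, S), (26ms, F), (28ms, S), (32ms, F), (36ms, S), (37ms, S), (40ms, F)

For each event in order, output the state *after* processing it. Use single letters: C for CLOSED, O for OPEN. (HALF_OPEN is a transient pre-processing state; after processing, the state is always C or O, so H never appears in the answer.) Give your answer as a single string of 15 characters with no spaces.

Answer: COOOOOOOCCCCCCC

Derivation:
State after each event:
  event#1 t=0ms outcome=F: state=CLOSED
  event#2 t=4ms outcome=F: state=OPEN
  event#3 t=5ms outcome=F: state=OPEN
  event#4 t=9ms outcome=F: state=OPEN
  event#5 t=10ms outcome=S: state=OPEN
  event#6 t=14ms outcome=F: state=OPEN
  event#7 t=16ms outcome=F: state=OPEN
  event#8 t=20ms outcome=S: state=OPEN
  event#9 t=24ms outcome=S: state=CLOSED
  event#10 t=26ms outcome=F: state=CLOSED
  event#11 t=28ms outcome=S: state=CLOSED
  event#12 t=32ms outcome=F: state=CLOSED
  event#13 t=36ms outcome=S: state=CLOSED
  event#14 t=37ms outcome=S: state=CLOSED
  event#15 t=40ms outcome=F: state=CLOSED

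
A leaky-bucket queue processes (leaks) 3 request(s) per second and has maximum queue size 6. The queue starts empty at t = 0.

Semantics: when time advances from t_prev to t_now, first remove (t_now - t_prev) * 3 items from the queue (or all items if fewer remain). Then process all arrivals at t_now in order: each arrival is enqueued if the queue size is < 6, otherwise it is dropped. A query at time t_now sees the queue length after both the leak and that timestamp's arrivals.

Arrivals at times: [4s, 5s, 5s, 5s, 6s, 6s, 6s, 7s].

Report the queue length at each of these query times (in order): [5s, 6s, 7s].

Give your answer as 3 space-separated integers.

Answer: 3 3 1

Derivation:
Queue lengths at query times:
  query t=5s: backlog = 3
  query t=6s: backlog = 3
  query t=7s: backlog = 1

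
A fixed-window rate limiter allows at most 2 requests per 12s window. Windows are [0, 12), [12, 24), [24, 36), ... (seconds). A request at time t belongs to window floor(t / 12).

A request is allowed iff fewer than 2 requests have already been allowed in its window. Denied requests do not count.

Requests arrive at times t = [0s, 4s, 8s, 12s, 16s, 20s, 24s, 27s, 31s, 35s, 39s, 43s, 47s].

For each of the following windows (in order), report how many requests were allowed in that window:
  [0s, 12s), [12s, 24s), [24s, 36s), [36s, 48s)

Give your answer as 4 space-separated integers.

Processing requests:
  req#1 t=0s (window 0): ALLOW
  req#2 t=4s (window 0): ALLOW
  req#3 t=8s (window 0): DENY
  req#4 t=12s (window 1): ALLOW
  req#5 t=16s (window 1): ALLOW
  req#6 t=20s (window 1): DENY
  req#7 t=24s (window 2): ALLOW
  req#8 t=27s (window 2): ALLOW
  req#9 t=31s (window 2): DENY
  req#10 t=35s (window 2): DENY
  req#11 t=39s (window 3): ALLOW
  req#12 t=43s (window 3): ALLOW
  req#13 t=47s (window 3): DENY

Allowed counts by window: 2 2 2 2

Answer: 2 2 2 2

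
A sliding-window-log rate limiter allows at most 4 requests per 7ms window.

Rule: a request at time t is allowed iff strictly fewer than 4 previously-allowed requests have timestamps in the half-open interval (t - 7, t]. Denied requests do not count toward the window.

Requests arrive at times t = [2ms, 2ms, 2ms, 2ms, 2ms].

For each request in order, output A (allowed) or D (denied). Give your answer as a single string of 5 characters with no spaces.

Tracking allowed requests in the window:
  req#1 t=2ms: ALLOW
  req#2 t=2ms: ALLOW
  req#3 t=2ms: ALLOW
  req#4 t=2ms: ALLOW
  req#5 t=2ms: DENY

Answer: AAAAD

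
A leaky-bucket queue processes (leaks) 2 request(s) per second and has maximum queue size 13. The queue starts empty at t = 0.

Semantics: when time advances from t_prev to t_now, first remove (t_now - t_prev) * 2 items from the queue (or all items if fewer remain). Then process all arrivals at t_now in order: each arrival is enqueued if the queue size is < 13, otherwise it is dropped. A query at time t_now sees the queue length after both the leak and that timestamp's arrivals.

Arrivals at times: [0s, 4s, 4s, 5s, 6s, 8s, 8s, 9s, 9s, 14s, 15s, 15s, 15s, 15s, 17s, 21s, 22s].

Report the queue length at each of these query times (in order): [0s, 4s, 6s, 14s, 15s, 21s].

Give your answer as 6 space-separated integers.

Queue lengths at query times:
  query t=0s: backlog = 1
  query t=4s: backlog = 2
  query t=6s: backlog = 1
  query t=14s: backlog = 1
  query t=15s: backlog = 4
  query t=21s: backlog = 1

Answer: 1 2 1 1 4 1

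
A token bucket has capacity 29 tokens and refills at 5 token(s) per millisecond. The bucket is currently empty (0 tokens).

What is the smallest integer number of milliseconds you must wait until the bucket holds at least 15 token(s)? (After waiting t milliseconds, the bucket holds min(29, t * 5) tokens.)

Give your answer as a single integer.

Need t * 5 >= 15, so t >= 15/5.
Smallest integer t = ceil(15/5) = 3.

Answer: 3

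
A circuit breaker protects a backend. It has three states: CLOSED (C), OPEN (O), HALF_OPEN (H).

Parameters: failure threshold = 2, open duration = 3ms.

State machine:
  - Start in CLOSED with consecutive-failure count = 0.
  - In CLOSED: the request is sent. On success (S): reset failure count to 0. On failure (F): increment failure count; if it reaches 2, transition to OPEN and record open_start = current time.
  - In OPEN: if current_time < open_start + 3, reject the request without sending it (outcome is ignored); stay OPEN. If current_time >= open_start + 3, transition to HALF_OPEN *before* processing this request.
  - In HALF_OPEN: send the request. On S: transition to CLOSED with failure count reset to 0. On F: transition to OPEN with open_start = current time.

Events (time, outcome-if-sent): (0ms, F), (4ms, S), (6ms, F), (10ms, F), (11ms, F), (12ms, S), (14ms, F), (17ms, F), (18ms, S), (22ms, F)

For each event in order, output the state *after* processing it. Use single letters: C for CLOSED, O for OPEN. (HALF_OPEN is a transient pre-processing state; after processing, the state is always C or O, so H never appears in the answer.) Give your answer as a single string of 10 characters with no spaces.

Answer: CCCOOOOOOO

Derivation:
State after each event:
  event#1 t=0ms outcome=F: state=CLOSED
  event#2 t=4ms outcome=S: state=CLOSED
  event#3 t=6ms outcome=F: state=CLOSED
  event#4 t=10ms outcome=F: state=OPEN
  event#5 t=11ms outcome=F: state=OPEN
  event#6 t=12ms outcome=S: state=OPEN
  event#7 t=14ms outcome=F: state=OPEN
  event#8 t=17ms outcome=F: state=OPEN
  event#9 t=18ms outcome=S: state=OPEN
  event#10 t=22ms outcome=F: state=OPEN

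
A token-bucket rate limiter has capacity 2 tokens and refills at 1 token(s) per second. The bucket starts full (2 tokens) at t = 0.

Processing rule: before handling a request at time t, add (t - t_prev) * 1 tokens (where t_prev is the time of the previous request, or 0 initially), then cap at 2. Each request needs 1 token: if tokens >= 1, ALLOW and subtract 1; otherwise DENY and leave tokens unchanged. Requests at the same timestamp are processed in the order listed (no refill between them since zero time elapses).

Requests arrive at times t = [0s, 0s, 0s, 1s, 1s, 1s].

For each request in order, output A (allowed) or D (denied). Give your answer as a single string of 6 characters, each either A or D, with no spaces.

Answer: AADADD

Derivation:
Simulating step by step:
  req#1 t=0s: ALLOW
  req#2 t=0s: ALLOW
  req#3 t=0s: DENY
  req#4 t=1s: ALLOW
  req#5 t=1s: DENY
  req#6 t=1s: DENY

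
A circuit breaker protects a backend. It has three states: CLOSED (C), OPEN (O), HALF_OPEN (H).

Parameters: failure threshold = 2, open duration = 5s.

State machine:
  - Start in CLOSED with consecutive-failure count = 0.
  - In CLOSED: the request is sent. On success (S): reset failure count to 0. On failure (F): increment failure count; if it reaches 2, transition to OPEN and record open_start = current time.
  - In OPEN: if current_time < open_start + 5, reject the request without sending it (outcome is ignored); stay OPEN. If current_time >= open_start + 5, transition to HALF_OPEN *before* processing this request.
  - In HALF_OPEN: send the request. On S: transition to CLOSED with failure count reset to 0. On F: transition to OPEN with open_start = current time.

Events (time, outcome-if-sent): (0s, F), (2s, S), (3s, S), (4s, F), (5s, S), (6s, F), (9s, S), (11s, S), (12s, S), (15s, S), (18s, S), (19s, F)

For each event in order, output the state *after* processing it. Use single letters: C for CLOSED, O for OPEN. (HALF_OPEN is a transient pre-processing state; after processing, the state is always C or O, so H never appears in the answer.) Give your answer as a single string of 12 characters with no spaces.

Answer: CCCCCCCCCCCC

Derivation:
State after each event:
  event#1 t=0s outcome=F: state=CLOSED
  event#2 t=2s outcome=S: state=CLOSED
  event#3 t=3s outcome=S: state=CLOSED
  event#4 t=4s outcome=F: state=CLOSED
  event#5 t=5s outcome=S: state=CLOSED
  event#6 t=6s outcome=F: state=CLOSED
  event#7 t=9s outcome=S: state=CLOSED
  event#8 t=11s outcome=S: state=CLOSED
  event#9 t=12s outcome=S: state=CLOSED
  event#10 t=15s outcome=S: state=CLOSED
  event#11 t=18s outcome=S: state=CLOSED
  event#12 t=19s outcome=F: state=CLOSED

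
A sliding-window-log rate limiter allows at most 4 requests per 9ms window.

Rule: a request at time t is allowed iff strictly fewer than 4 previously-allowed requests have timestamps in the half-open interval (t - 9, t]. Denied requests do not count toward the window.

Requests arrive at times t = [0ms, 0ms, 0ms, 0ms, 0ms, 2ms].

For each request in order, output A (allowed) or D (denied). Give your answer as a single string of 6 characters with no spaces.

Answer: AAAADD

Derivation:
Tracking allowed requests in the window:
  req#1 t=0ms: ALLOW
  req#2 t=0ms: ALLOW
  req#3 t=0ms: ALLOW
  req#4 t=0ms: ALLOW
  req#5 t=0ms: DENY
  req#6 t=2ms: DENY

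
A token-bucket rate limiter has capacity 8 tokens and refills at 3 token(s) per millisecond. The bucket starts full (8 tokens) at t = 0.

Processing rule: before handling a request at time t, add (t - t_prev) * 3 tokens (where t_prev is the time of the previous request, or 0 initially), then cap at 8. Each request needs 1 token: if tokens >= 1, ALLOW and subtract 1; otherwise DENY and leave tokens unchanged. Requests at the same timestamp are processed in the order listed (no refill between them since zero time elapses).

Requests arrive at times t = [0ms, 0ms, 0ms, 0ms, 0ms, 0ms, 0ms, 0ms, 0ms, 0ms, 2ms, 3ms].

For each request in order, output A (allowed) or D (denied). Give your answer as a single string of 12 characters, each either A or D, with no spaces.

Simulating step by step:
  req#1 t=0ms: ALLOW
  req#2 t=0ms: ALLOW
  req#3 t=0ms: ALLOW
  req#4 t=0ms: ALLOW
  req#5 t=0ms: ALLOW
  req#6 t=0ms: ALLOW
  req#7 t=0ms: ALLOW
  req#8 t=0ms: ALLOW
  req#9 t=0ms: DENY
  req#10 t=0ms: DENY
  req#11 t=2ms: ALLOW
  req#12 t=3ms: ALLOW

Answer: AAAAAAAADDAA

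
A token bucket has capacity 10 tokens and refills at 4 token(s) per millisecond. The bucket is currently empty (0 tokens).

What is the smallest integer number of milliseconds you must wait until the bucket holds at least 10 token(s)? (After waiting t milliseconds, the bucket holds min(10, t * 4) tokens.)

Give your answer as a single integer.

Answer: 3

Derivation:
Need t * 4 >= 10, so t >= 10/4.
Smallest integer t = ceil(10/4) = 3.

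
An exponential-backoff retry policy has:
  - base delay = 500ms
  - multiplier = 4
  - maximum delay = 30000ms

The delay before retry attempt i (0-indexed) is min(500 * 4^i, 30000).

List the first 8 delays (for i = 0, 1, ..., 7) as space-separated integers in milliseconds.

Computing each delay:
  i=0: min(500*4^0, 30000) = 500
  i=1: min(500*4^1, 30000) = 2000
  i=2: min(500*4^2, 30000) = 8000
  i=3: min(500*4^3, 30000) = 30000
  i=4: min(500*4^4, 30000) = 30000
  i=5: min(500*4^5, 30000) = 30000
  i=6: min(500*4^6, 30000) = 30000
  i=7: min(500*4^7, 30000) = 30000

Answer: 500 2000 8000 30000 30000 30000 30000 30000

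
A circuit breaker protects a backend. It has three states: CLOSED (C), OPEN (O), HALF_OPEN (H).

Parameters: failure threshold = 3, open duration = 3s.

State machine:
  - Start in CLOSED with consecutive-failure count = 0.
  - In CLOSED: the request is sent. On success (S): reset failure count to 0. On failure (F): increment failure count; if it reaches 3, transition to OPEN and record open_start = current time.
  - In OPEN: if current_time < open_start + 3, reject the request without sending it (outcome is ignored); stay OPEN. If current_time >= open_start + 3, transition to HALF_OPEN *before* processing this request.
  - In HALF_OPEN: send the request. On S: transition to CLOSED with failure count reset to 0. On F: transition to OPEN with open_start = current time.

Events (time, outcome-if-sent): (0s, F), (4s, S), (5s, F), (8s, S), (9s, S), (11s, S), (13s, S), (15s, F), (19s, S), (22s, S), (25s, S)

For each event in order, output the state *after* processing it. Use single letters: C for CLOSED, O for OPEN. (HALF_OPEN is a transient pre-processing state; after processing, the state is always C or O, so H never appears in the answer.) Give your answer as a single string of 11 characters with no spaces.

Answer: CCCCCCCCCCC

Derivation:
State after each event:
  event#1 t=0s outcome=F: state=CLOSED
  event#2 t=4s outcome=S: state=CLOSED
  event#3 t=5s outcome=F: state=CLOSED
  event#4 t=8s outcome=S: state=CLOSED
  event#5 t=9s outcome=S: state=CLOSED
  event#6 t=11s outcome=S: state=CLOSED
  event#7 t=13s outcome=S: state=CLOSED
  event#8 t=15s outcome=F: state=CLOSED
  event#9 t=19s outcome=S: state=CLOSED
  event#10 t=22s outcome=S: state=CLOSED
  event#11 t=25s outcome=S: state=CLOSED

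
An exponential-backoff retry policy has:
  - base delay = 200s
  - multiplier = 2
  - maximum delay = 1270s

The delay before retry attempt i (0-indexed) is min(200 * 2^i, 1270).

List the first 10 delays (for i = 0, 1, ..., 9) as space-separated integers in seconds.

Answer: 200 400 800 1270 1270 1270 1270 1270 1270 1270

Derivation:
Computing each delay:
  i=0: min(200*2^0, 1270) = 200
  i=1: min(200*2^1, 1270) = 400
  i=2: min(200*2^2, 1270) = 800
  i=3: min(200*2^3, 1270) = 1270
  i=4: min(200*2^4, 1270) = 1270
  i=5: min(200*2^5, 1270) = 1270
  i=6: min(200*2^6, 1270) = 1270
  i=7: min(200*2^7, 1270) = 1270
  i=8: min(200*2^8, 1270) = 1270
  i=9: min(200*2^9, 1270) = 1270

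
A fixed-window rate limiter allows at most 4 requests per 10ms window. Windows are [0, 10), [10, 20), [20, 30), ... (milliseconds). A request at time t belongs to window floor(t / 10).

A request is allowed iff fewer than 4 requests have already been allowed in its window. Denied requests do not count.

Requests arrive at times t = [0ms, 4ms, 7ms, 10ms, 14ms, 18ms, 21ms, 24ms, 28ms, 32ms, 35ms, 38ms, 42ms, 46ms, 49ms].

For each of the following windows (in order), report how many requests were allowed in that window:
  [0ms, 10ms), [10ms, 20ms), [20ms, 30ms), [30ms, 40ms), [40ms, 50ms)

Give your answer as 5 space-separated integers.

Answer: 3 3 3 3 3

Derivation:
Processing requests:
  req#1 t=0ms (window 0): ALLOW
  req#2 t=4ms (window 0): ALLOW
  req#3 t=7ms (window 0): ALLOW
  req#4 t=10ms (window 1): ALLOW
  req#5 t=14ms (window 1): ALLOW
  req#6 t=18ms (window 1): ALLOW
  req#7 t=21ms (window 2): ALLOW
  req#8 t=24ms (window 2): ALLOW
  req#9 t=28ms (window 2): ALLOW
  req#10 t=32ms (window 3): ALLOW
  req#11 t=35ms (window 3): ALLOW
  req#12 t=38ms (window 3): ALLOW
  req#13 t=42ms (window 4): ALLOW
  req#14 t=46ms (window 4): ALLOW
  req#15 t=49ms (window 4): ALLOW

Allowed counts by window: 3 3 3 3 3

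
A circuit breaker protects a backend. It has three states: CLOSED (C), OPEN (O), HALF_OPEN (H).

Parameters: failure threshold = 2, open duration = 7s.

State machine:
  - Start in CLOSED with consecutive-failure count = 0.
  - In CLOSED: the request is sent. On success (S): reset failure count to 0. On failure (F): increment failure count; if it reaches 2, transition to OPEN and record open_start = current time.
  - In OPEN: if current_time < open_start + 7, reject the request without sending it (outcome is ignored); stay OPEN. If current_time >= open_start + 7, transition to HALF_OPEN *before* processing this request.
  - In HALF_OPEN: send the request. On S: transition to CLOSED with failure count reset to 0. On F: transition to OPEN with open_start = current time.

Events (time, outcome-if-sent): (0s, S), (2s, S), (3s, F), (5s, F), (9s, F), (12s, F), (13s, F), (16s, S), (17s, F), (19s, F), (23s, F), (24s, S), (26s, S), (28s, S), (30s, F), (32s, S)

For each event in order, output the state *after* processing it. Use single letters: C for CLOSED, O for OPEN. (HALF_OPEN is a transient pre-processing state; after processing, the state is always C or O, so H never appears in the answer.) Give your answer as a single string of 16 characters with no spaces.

State after each event:
  event#1 t=0s outcome=S: state=CLOSED
  event#2 t=2s outcome=S: state=CLOSED
  event#3 t=3s outcome=F: state=CLOSED
  event#4 t=5s outcome=F: state=OPEN
  event#5 t=9s outcome=F: state=OPEN
  event#6 t=12s outcome=F: state=OPEN
  event#7 t=13s outcome=F: state=OPEN
  event#8 t=16s outcome=S: state=OPEN
  event#9 t=17s outcome=F: state=OPEN
  event#10 t=19s outcome=F: state=OPEN
  event#11 t=23s outcome=F: state=OPEN
  event#12 t=24s outcome=S: state=OPEN
  event#13 t=26s outcome=S: state=CLOSED
  event#14 t=28s outcome=S: state=CLOSED
  event#15 t=30s outcome=F: state=CLOSED
  event#16 t=32s outcome=S: state=CLOSED

Answer: CCCOOOOOOOOOCCCC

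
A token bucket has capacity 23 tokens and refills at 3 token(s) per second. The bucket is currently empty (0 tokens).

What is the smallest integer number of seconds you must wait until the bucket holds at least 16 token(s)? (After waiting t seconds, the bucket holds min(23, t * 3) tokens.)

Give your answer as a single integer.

Need t * 3 >= 16, so t >= 16/3.
Smallest integer t = ceil(16/3) = 6.

Answer: 6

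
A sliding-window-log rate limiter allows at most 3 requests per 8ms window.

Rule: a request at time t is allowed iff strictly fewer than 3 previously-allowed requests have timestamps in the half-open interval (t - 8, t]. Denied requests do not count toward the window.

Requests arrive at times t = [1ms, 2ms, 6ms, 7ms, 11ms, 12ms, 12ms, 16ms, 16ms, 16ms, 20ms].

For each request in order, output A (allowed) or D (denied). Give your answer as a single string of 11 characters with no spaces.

Tracking allowed requests in the window:
  req#1 t=1ms: ALLOW
  req#2 t=2ms: ALLOW
  req#3 t=6ms: ALLOW
  req#4 t=7ms: DENY
  req#5 t=11ms: ALLOW
  req#6 t=12ms: ALLOW
  req#7 t=12ms: DENY
  req#8 t=16ms: ALLOW
  req#9 t=16ms: DENY
  req#10 t=16ms: DENY
  req#11 t=20ms: ALLOW

Answer: AAADAADADDA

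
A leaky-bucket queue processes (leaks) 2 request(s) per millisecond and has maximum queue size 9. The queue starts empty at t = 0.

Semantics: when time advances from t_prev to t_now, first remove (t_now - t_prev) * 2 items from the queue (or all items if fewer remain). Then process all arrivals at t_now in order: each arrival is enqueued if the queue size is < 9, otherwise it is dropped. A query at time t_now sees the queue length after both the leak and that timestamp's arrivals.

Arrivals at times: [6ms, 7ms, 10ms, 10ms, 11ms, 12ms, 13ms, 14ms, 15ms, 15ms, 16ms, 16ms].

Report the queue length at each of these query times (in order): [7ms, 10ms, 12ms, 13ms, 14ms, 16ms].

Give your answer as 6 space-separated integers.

Queue lengths at query times:
  query t=7ms: backlog = 1
  query t=10ms: backlog = 2
  query t=12ms: backlog = 1
  query t=13ms: backlog = 1
  query t=14ms: backlog = 1
  query t=16ms: backlog = 2

Answer: 1 2 1 1 1 2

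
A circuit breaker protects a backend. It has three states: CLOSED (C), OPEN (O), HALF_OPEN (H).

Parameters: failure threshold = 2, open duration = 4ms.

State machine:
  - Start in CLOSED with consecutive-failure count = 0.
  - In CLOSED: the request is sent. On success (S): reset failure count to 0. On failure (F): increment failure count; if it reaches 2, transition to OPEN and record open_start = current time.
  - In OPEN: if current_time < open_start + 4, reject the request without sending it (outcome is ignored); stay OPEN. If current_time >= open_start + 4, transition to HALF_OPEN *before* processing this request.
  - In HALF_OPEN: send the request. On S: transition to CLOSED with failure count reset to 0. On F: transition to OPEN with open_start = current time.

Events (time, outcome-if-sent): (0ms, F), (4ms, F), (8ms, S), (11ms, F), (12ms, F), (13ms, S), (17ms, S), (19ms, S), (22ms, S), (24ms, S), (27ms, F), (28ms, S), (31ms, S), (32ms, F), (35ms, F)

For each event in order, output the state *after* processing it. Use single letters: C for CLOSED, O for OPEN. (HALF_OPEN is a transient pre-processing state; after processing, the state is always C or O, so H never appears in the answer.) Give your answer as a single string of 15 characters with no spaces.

State after each event:
  event#1 t=0ms outcome=F: state=CLOSED
  event#2 t=4ms outcome=F: state=OPEN
  event#3 t=8ms outcome=S: state=CLOSED
  event#4 t=11ms outcome=F: state=CLOSED
  event#5 t=12ms outcome=F: state=OPEN
  event#6 t=13ms outcome=S: state=OPEN
  event#7 t=17ms outcome=S: state=CLOSED
  event#8 t=19ms outcome=S: state=CLOSED
  event#9 t=22ms outcome=S: state=CLOSED
  event#10 t=24ms outcome=S: state=CLOSED
  event#11 t=27ms outcome=F: state=CLOSED
  event#12 t=28ms outcome=S: state=CLOSED
  event#13 t=31ms outcome=S: state=CLOSED
  event#14 t=32ms outcome=F: state=CLOSED
  event#15 t=35ms outcome=F: state=OPEN

Answer: COCCOOCCCCCCCCO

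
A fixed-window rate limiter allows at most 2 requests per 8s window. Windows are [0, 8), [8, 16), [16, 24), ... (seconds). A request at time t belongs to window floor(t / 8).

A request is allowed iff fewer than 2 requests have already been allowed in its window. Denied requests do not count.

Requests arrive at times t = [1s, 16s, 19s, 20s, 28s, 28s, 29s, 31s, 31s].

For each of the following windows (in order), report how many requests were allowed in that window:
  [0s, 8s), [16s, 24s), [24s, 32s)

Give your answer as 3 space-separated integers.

Answer: 1 2 2

Derivation:
Processing requests:
  req#1 t=1s (window 0): ALLOW
  req#2 t=16s (window 2): ALLOW
  req#3 t=19s (window 2): ALLOW
  req#4 t=20s (window 2): DENY
  req#5 t=28s (window 3): ALLOW
  req#6 t=28s (window 3): ALLOW
  req#7 t=29s (window 3): DENY
  req#8 t=31s (window 3): DENY
  req#9 t=31s (window 3): DENY

Allowed counts by window: 1 2 2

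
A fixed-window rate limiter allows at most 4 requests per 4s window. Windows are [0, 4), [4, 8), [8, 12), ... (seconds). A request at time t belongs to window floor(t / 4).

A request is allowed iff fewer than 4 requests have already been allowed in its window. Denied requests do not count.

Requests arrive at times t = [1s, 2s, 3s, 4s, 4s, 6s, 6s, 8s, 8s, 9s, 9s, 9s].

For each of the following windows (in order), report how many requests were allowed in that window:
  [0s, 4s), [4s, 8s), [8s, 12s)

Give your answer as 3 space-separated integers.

Processing requests:
  req#1 t=1s (window 0): ALLOW
  req#2 t=2s (window 0): ALLOW
  req#3 t=3s (window 0): ALLOW
  req#4 t=4s (window 1): ALLOW
  req#5 t=4s (window 1): ALLOW
  req#6 t=6s (window 1): ALLOW
  req#7 t=6s (window 1): ALLOW
  req#8 t=8s (window 2): ALLOW
  req#9 t=8s (window 2): ALLOW
  req#10 t=9s (window 2): ALLOW
  req#11 t=9s (window 2): ALLOW
  req#12 t=9s (window 2): DENY

Allowed counts by window: 3 4 4

Answer: 3 4 4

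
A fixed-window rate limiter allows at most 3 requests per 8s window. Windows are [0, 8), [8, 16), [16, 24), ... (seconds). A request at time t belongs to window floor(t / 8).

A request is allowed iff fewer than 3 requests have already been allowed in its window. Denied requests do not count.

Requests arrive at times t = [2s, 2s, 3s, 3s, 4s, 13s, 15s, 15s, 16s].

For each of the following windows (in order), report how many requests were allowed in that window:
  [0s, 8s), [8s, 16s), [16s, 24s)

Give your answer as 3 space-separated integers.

Processing requests:
  req#1 t=2s (window 0): ALLOW
  req#2 t=2s (window 0): ALLOW
  req#3 t=3s (window 0): ALLOW
  req#4 t=3s (window 0): DENY
  req#5 t=4s (window 0): DENY
  req#6 t=13s (window 1): ALLOW
  req#7 t=15s (window 1): ALLOW
  req#8 t=15s (window 1): ALLOW
  req#9 t=16s (window 2): ALLOW

Allowed counts by window: 3 3 1

Answer: 3 3 1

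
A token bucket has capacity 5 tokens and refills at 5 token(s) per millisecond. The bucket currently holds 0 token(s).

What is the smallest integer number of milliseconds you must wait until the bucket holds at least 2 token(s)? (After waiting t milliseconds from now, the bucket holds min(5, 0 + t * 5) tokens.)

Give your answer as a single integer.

Answer: 1

Derivation:
Need 0 + t * 5 >= 2, so t >= 2/5.
Smallest integer t = ceil(2/5) = 1.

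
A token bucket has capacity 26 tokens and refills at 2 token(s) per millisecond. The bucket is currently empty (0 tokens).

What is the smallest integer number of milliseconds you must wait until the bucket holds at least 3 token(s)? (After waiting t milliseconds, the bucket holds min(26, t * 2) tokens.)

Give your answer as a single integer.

Need t * 2 >= 3, so t >= 3/2.
Smallest integer t = ceil(3/2) = 2.

Answer: 2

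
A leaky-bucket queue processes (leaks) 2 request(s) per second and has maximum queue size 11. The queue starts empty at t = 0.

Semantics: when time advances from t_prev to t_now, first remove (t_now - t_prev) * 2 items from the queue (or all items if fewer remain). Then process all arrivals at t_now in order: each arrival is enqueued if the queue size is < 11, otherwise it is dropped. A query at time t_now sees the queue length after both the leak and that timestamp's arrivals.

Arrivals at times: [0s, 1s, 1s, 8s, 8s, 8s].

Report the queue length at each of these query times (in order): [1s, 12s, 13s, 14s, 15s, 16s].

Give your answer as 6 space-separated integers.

Answer: 2 0 0 0 0 0

Derivation:
Queue lengths at query times:
  query t=1s: backlog = 2
  query t=12s: backlog = 0
  query t=13s: backlog = 0
  query t=14s: backlog = 0
  query t=15s: backlog = 0
  query t=16s: backlog = 0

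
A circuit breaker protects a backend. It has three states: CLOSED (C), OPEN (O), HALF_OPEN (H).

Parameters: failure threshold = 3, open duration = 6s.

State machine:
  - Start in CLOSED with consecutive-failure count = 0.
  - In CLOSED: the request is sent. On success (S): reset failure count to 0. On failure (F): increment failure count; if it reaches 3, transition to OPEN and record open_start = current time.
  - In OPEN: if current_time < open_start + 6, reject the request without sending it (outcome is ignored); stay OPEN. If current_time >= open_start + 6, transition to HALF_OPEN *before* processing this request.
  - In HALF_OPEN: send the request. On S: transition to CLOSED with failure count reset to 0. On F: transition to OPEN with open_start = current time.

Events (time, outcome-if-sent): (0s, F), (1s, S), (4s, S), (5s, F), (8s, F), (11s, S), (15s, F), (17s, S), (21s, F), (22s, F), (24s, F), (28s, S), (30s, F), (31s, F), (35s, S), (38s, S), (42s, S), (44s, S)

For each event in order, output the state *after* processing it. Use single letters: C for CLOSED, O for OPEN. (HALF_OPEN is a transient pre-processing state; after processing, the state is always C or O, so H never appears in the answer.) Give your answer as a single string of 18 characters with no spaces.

State after each event:
  event#1 t=0s outcome=F: state=CLOSED
  event#2 t=1s outcome=S: state=CLOSED
  event#3 t=4s outcome=S: state=CLOSED
  event#4 t=5s outcome=F: state=CLOSED
  event#5 t=8s outcome=F: state=CLOSED
  event#6 t=11s outcome=S: state=CLOSED
  event#7 t=15s outcome=F: state=CLOSED
  event#8 t=17s outcome=S: state=CLOSED
  event#9 t=21s outcome=F: state=CLOSED
  event#10 t=22s outcome=F: state=CLOSED
  event#11 t=24s outcome=F: state=OPEN
  event#12 t=28s outcome=S: state=OPEN
  event#13 t=30s outcome=F: state=OPEN
  event#14 t=31s outcome=F: state=OPEN
  event#15 t=35s outcome=S: state=OPEN
  event#16 t=38s outcome=S: state=CLOSED
  event#17 t=42s outcome=S: state=CLOSED
  event#18 t=44s outcome=S: state=CLOSED

Answer: CCCCCCCCCCOOOOOCCC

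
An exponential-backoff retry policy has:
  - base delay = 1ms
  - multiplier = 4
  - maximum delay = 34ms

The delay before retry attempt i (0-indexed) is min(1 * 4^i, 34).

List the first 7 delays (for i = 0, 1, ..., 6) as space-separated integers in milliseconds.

Computing each delay:
  i=0: min(1*4^0, 34) = 1
  i=1: min(1*4^1, 34) = 4
  i=2: min(1*4^2, 34) = 16
  i=3: min(1*4^3, 34) = 34
  i=4: min(1*4^4, 34) = 34
  i=5: min(1*4^5, 34) = 34
  i=6: min(1*4^6, 34) = 34

Answer: 1 4 16 34 34 34 34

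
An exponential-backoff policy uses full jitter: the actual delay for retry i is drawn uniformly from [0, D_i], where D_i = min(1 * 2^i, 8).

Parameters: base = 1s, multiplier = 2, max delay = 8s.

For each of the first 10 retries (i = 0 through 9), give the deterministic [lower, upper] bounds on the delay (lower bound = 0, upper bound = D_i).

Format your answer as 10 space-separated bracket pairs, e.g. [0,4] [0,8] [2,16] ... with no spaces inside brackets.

Answer: [0,1] [0,2] [0,4] [0,8] [0,8] [0,8] [0,8] [0,8] [0,8] [0,8]

Derivation:
Computing bounds per retry:
  i=0: D_i=min(1*2^0,8)=1, bounds=[0,1]
  i=1: D_i=min(1*2^1,8)=2, bounds=[0,2]
  i=2: D_i=min(1*2^2,8)=4, bounds=[0,4]
  i=3: D_i=min(1*2^3,8)=8, bounds=[0,8]
  i=4: D_i=min(1*2^4,8)=8, bounds=[0,8]
  i=5: D_i=min(1*2^5,8)=8, bounds=[0,8]
  i=6: D_i=min(1*2^6,8)=8, bounds=[0,8]
  i=7: D_i=min(1*2^7,8)=8, bounds=[0,8]
  i=8: D_i=min(1*2^8,8)=8, bounds=[0,8]
  i=9: D_i=min(1*2^9,8)=8, bounds=[0,8]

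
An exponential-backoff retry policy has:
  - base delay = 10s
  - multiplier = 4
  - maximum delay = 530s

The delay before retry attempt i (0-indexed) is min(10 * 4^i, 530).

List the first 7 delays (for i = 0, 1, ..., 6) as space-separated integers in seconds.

Answer: 10 40 160 530 530 530 530

Derivation:
Computing each delay:
  i=0: min(10*4^0, 530) = 10
  i=1: min(10*4^1, 530) = 40
  i=2: min(10*4^2, 530) = 160
  i=3: min(10*4^3, 530) = 530
  i=4: min(10*4^4, 530) = 530
  i=5: min(10*4^5, 530) = 530
  i=6: min(10*4^6, 530) = 530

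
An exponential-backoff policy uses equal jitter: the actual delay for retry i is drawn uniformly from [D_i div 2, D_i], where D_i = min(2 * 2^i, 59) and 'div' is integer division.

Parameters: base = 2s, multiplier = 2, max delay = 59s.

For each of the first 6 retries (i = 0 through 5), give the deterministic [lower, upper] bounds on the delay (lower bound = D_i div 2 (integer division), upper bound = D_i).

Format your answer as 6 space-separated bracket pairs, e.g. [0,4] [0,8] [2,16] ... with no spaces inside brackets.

Answer: [1,2] [2,4] [4,8] [8,16] [16,32] [29,59]

Derivation:
Computing bounds per retry:
  i=0: D_i=min(2*2^0,59)=2, bounds=[1,2]
  i=1: D_i=min(2*2^1,59)=4, bounds=[2,4]
  i=2: D_i=min(2*2^2,59)=8, bounds=[4,8]
  i=3: D_i=min(2*2^3,59)=16, bounds=[8,16]
  i=4: D_i=min(2*2^4,59)=32, bounds=[16,32]
  i=5: D_i=min(2*2^5,59)=59, bounds=[29,59]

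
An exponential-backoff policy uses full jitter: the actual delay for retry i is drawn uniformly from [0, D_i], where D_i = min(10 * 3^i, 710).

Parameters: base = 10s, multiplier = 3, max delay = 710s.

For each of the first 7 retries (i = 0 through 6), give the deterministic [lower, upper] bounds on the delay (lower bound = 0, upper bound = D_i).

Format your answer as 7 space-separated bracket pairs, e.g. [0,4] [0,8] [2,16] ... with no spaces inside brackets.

Answer: [0,10] [0,30] [0,90] [0,270] [0,710] [0,710] [0,710]

Derivation:
Computing bounds per retry:
  i=0: D_i=min(10*3^0,710)=10, bounds=[0,10]
  i=1: D_i=min(10*3^1,710)=30, bounds=[0,30]
  i=2: D_i=min(10*3^2,710)=90, bounds=[0,90]
  i=3: D_i=min(10*3^3,710)=270, bounds=[0,270]
  i=4: D_i=min(10*3^4,710)=710, bounds=[0,710]
  i=5: D_i=min(10*3^5,710)=710, bounds=[0,710]
  i=6: D_i=min(10*3^6,710)=710, bounds=[0,710]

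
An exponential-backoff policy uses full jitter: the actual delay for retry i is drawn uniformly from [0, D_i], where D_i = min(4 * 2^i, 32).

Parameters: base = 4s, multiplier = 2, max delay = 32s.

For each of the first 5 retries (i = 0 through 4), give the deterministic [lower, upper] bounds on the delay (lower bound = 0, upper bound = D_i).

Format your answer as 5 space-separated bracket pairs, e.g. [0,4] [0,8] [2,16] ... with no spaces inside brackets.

Computing bounds per retry:
  i=0: D_i=min(4*2^0,32)=4, bounds=[0,4]
  i=1: D_i=min(4*2^1,32)=8, bounds=[0,8]
  i=2: D_i=min(4*2^2,32)=16, bounds=[0,16]
  i=3: D_i=min(4*2^3,32)=32, bounds=[0,32]
  i=4: D_i=min(4*2^4,32)=32, bounds=[0,32]

Answer: [0,4] [0,8] [0,16] [0,32] [0,32]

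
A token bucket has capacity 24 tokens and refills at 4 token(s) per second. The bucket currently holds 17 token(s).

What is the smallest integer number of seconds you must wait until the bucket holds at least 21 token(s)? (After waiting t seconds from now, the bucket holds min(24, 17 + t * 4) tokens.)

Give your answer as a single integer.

Need 17 + t * 4 >= 21, so t >= 4/4.
Smallest integer t = ceil(4/4) = 1.

Answer: 1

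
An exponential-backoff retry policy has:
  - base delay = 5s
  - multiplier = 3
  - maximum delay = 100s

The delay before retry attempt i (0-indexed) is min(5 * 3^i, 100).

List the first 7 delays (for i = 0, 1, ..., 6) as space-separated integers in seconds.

Answer: 5 15 45 100 100 100 100

Derivation:
Computing each delay:
  i=0: min(5*3^0, 100) = 5
  i=1: min(5*3^1, 100) = 15
  i=2: min(5*3^2, 100) = 45
  i=3: min(5*3^3, 100) = 100
  i=4: min(5*3^4, 100) = 100
  i=5: min(5*3^5, 100) = 100
  i=6: min(5*3^6, 100) = 100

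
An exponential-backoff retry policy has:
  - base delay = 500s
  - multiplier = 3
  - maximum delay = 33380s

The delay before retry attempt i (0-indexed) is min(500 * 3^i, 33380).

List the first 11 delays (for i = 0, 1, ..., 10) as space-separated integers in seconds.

Computing each delay:
  i=0: min(500*3^0, 33380) = 500
  i=1: min(500*3^1, 33380) = 1500
  i=2: min(500*3^2, 33380) = 4500
  i=3: min(500*3^3, 33380) = 13500
  i=4: min(500*3^4, 33380) = 33380
  i=5: min(500*3^5, 33380) = 33380
  i=6: min(500*3^6, 33380) = 33380
  i=7: min(500*3^7, 33380) = 33380
  i=8: min(500*3^8, 33380) = 33380
  i=9: min(500*3^9, 33380) = 33380
  i=10: min(500*3^10, 33380) = 33380

Answer: 500 1500 4500 13500 33380 33380 33380 33380 33380 33380 33380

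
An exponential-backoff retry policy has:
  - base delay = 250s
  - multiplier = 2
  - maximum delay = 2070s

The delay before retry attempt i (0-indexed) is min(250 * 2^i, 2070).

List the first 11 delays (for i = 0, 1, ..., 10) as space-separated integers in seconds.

Computing each delay:
  i=0: min(250*2^0, 2070) = 250
  i=1: min(250*2^1, 2070) = 500
  i=2: min(250*2^2, 2070) = 1000
  i=3: min(250*2^3, 2070) = 2000
  i=4: min(250*2^4, 2070) = 2070
  i=5: min(250*2^5, 2070) = 2070
  i=6: min(250*2^6, 2070) = 2070
  i=7: min(250*2^7, 2070) = 2070
  i=8: min(250*2^8, 2070) = 2070
  i=9: min(250*2^9, 2070) = 2070
  i=10: min(250*2^10, 2070) = 2070

Answer: 250 500 1000 2000 2070 2070 2070 2070 2070 2070 2070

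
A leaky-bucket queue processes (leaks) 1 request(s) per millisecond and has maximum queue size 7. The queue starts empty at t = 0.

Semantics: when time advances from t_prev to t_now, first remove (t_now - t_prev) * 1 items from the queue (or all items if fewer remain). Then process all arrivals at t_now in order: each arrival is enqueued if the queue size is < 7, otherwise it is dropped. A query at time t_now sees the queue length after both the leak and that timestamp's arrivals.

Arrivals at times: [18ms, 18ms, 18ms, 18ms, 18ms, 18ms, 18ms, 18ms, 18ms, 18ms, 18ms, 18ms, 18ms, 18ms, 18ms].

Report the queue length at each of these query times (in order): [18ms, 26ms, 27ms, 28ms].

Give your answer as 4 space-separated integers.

Queue lengths at query times:
  query t=18ms: backlog = 7
  query t=26ms: backlog = 0
  query t=27ms: backlog = 0
  query t=28ms: backlog = 0

Answer: 7 0 0 0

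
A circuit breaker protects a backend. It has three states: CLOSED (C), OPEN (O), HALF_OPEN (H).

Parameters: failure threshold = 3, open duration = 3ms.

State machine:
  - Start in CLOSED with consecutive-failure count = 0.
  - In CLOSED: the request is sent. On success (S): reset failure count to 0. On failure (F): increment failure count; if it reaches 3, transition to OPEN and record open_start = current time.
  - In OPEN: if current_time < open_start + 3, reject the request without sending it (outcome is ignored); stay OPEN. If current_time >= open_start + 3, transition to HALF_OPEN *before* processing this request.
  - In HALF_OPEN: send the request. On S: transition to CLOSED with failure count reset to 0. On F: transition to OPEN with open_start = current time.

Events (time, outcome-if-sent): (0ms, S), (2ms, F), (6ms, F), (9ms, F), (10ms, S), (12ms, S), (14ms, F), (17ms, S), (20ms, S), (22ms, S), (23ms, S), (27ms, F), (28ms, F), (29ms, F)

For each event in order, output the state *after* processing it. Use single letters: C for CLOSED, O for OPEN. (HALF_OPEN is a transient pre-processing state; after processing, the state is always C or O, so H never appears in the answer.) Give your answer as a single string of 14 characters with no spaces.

Answer: CCCOOCCCCCCCCO

Derivation:
State after each event:
  event#1 t=0ms outcome=S: state=CLOSED
  event#2 t=2ms outcome=F: state=CLOSED
  event#3 t=6ms outcome=F: state=CLOSED
  event#4 t=9ms outcome=F: state=OPEN
  event#5 t=10ms outcome=S: state=OPEN
  event#6 t=12ms outcome=S: state=CLOSED
  event#7 t=14ms outcome=F: state=CLOSED
  event#8 t=17ms outcome=S: state=CLOSED
  event#9 t=20ms outcome=S: state=CLOSED
  event#10 t=22ms outcome=S: state=CLOSED
  event#11 t=23ms outcome=S: state=CLOSED
  event#12 t=27ms outcome=F: state=CLOSED
  event#13 t=28ms outcome=F: state=CLOSED
  event#14 t=29ms outcome=F: state=OPEN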